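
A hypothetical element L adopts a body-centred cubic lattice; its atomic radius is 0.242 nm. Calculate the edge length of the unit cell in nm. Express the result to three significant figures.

0.559 nm

In a BCC lattice, atoms touch along the body diagonal, so √3·a = 4r.
a = 4r/√3 = 4 × 0.242 / 1.7321 = 0.559 nm.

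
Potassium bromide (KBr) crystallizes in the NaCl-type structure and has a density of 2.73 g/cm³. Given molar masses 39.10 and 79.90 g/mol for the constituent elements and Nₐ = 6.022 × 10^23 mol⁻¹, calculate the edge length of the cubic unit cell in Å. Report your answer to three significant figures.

M(KBr) = 119.0 g/mol; Z = 4 formula units per cell.
a³ = Z·M/(N_A·ρ) = 4 × 119.0 / (6.022 × 10²³ × 2.73) = 2.895 × 10^-22 cm³, so a = 6.616 × 10^-8 cm = 6.62 Å.

6.62 Å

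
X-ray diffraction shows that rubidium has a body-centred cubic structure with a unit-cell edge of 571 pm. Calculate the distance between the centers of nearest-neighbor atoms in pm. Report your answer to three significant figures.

In a BCC structure, atoms touch along the body diagonal, so √3·a = 4r; the nearest-neighbor distance equals 2r = 0.8660·a.
d = 0.8660 × 571 = 495 pm.

495 pm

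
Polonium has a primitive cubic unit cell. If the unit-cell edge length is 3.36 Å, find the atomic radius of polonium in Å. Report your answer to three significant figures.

In a simple cubic lattice, atoms touch along the cell edge, so a = 2r.
r = a/2 = 3.36/2 = 1.68 Å.

1.68 Å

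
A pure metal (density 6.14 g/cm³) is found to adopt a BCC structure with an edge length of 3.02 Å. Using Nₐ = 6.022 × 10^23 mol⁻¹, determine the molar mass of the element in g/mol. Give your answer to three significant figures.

A BCC cell has Z = 2 atoms; a = 3.020 × 10^-8 cm.
M = ρ·N_A·a³/Z = 6.14 × 6.022 × 10²³ × 2.754 × 10^-23 / 2 = 50.9 g/mol.

50.9 g/mol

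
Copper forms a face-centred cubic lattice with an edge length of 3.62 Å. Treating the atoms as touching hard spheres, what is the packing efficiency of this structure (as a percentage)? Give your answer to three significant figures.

74.0%

In an FCC lattice atoms touch along the face diagonal, so √2·a = 4r, so r = 0.3536a = 1.280 Å.
Packing fraction = Z·(4/3)πr³ / a³ = 4 × (4/3)π × (1.280)³ / (3.62)³ = 0.7405 = 74.0%.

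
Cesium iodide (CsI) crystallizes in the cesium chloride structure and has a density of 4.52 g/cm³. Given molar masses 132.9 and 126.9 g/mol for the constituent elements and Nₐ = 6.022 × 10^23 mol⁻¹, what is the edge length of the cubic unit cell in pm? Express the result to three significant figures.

M(CsI) = 259.8 g/mol; Z = 1 formula unit per cell.
a³ = Z·M/(N_A·ρ) = 1 × 259.8 / (6.022 × 10²³ × 4.52) = 9.545 × 10^-23 cm³, so a = 4.570 × 10^-8 cm = 457 pm.

457 pm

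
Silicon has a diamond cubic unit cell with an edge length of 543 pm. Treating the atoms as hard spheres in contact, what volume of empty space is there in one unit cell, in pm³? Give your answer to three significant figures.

In a diamond cubic lattice nearest neighbors lie along the body diagonal with √3·a = 8r, so r = 0.2165a = 117.6 pm.
V_cell = a³ = 1.601 × 10^8 pm³; V_atoms = 8 × (4/3)πr³ = 5.445 × 10^7 pm³.
Empty space = 1.601 × 10^8 − 5.445 × 10^7 = 1.06 × 10^8 pm³.

1.06 × 10^8 pm³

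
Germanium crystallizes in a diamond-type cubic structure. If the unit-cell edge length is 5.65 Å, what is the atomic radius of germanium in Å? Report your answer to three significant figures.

1.22 Å

In a diamond cubic lattice, nearest neighbors lie along the body diagonal with √3·a = 8r.
r = √3·a/8 = 1.7321 × 5.65 / 8 = 1.22 Å.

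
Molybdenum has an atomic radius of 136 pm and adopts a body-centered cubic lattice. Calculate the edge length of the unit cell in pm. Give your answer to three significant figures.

314 pm

In a BCC lattice, atoms touch along the body diagonal, so √3·a = 4r.
a = 4r/√3 = 4 × 136 / 1.7321 = 314 pm.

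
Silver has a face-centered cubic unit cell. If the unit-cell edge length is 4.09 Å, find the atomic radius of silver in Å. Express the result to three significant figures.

1.45 Å

In an FCC lattice, atoms touch along the face diagonal, so √2·a = 4r.
r = √2·a/4 = 1.4142 × 4.09 / 4 = 1.45 Å.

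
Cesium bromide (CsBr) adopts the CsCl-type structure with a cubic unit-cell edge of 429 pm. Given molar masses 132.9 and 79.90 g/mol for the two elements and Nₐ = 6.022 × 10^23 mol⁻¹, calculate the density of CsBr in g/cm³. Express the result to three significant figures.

4.48 g/cm³

The CsCl-type structure contains Z = 1 formula unit per cell; M(CsBr) = 132.9 + 79.90 = 212.8 g/mol.
a³ = (4.290 × 10^-8 cm)³ = 7.895 × 10^-23 cm³.
ρ = 1 × 212.8 / (6.022 × 10²³ × 7.895 × 10^-23) = 4.476 g/cm³.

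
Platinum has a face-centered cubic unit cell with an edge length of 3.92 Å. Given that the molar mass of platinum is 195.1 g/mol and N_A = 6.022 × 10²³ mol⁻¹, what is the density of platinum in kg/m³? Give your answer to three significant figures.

An FCC unit cell contains Z = 4 atoms.
Cell volume: a³ = (3.92 Å)³ = (3.920 × 10^-8 cm)³ = 6.024 × 10^-23 cm³.
ρ = Z·M/(N_A·a³) = 4 × 195.1 / (6.022 × 10²³ × 6.024 × 10^-23) = 21.51 g/cm³ = 21500 kg/m³.

21500 kg/m³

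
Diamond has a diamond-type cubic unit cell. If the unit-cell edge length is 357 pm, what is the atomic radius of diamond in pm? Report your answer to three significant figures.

In a diamond cubic lattice, nearest neighbors lie along the body diagonal with √3·a = 8r.
r = √3·a/8 = 1.7321 × 357 / 8 = 77.3 pm.

77.3 pm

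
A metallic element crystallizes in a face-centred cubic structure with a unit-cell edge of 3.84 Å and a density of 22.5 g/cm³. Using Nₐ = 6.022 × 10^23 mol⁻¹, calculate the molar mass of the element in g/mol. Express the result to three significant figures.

192 g/mol

An FCC cell has Z = 4 atoms; a = 3.840 × 10^-8 cm.
M = ρ·N_A·a³/Z = 22.5 × 6.022 × 10²³ × 5.662 × 10^-23 / 4 = 192 g/mol.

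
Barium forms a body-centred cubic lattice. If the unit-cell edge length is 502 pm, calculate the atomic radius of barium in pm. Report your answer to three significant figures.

217 pm

In a BCC lattice, atoms touch along the body diagonal, so √3·a = 4r.
r = √3·a/4 = 1.7321 × 502 / 4 = 217 pm.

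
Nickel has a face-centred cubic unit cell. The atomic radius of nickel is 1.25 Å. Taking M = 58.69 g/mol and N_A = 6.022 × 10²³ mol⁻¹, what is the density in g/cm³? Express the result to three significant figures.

8.82 g/cm³

In an FCC lattice, atoms touch along the face diagonal, so √2·a = 4r, giving a = 3.536 Å = 3.536 × 10^-8 cm.
With Z = 4, ρ = Z·M/(N_A·a³) = 4 × 58.69 / (6.022 × 10²³ × 4.419 × 10^-23) = 8.821 g/cm³.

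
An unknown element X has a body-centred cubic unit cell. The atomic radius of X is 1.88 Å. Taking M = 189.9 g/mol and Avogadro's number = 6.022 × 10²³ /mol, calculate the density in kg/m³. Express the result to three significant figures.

In a BCC lattice, atoms touch along the body diagonal, so √3·a = 4r, giving a = 4.342 Å = 4.342 × 10^-8 cm.
With Z = 2, ρ = Z·M/(N_A·a³) = 2 × 189.9 / (6.022 × 10²³ × 8.184 × 10^-23) = 7.706 g/cm³ = 7710 kg/m³.

7710 kg/m³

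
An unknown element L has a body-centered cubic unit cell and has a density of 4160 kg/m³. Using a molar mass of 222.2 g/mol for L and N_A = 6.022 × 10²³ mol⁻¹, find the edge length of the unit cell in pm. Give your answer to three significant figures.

With Z = 2 atoms per BCC cell, a³ = Z·M/(N_A·ρ) = 2 × 222.2 / (6.022 × 10²³ × 4.160 g/cm³) = 1.774 × 10^-22 cm³.
a = (1.774 × 10^-22)^(1/3) = 5.619 × 10^-8 cm = 562 pm.

562 pm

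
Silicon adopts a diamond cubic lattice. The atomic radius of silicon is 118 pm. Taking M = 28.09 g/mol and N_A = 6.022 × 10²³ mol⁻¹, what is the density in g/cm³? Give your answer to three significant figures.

In a diamond cubic lattice, nearest neighbors lie along the body diagonal with √3·a = 8r, giving a = 545.0 pm = 5.450 × 10^-8 cm.
With Z = 8, ρ = Z·M/(N_A·a³) = 8 × 28.09 / (6.022 × 10²³ × 1.619 × 10^-22) = 2.305 g/cm³.

2.30 g/cm³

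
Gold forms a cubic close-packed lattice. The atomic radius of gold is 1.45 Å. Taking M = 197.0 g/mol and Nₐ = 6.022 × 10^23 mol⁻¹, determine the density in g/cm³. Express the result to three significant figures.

In an FCC lattice, atoms touch along the face diagonal, so √2·a = 4r, giving a = 4.101 Å = 4.101 × 10^-8 cm.
With Z = 4, ρ = Z·M/(N_A·a³) = 4 × 197.0 / (6.022 × 10²³ × 6.898 × 10^-23) = 18.97 g/cm³.

19.0 g/cm³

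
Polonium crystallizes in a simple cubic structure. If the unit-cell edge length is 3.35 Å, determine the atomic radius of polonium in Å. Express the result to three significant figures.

In a simple cubic lattice, atoms touch along the cell edge, so a = 2r.
r = a/2 = 3.35/2 = 1.68 Å.

1.68 Å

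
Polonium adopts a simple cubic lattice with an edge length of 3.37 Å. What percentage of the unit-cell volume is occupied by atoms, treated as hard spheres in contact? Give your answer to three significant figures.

52.4%

In a simple cubic lattice atoms touch along the cell edge, so a = 2r, so r = 0.5000a = 1.685 Å.
Packing fraction = Z·(4/3)πr³ / a³ = 1 × (4/3)π × (1.685)³ / (3.37)³ = 0.5236 = 52.4%.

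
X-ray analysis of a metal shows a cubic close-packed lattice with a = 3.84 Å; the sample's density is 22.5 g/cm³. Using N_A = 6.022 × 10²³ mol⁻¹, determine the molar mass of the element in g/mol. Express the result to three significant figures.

192 g/mol

An FCC cell has Z = 4 atoms; a = 3.840 × 10^-8 cm.
M = ρ·N_A·a³/Z = 22.5 × 6.022 × 10²³ × 5.662 × 10^-23 / 4 = 192 g/mol.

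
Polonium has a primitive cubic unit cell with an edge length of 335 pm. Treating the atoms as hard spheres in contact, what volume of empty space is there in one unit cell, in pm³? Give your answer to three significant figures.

1.79 × 10^7 pm³

In a simple cubic lattice atoms touch along the cell edge, so a = 2r, so r = 0.5000a = 167.5 pm.
V_cell = a³ = 3.760 × 10^7 pm³; V_atoms = 1 × (4/3)πr³ = 1.968 × 10^7 pm³.
Empty space = 3.760 × 10^7 − 1.968 × 10^7 = 1.79 × 10^7 pm³.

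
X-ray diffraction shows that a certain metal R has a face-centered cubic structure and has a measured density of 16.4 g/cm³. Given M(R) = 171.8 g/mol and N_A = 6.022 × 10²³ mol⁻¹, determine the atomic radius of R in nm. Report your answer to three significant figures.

For an FCC cell (Z = 4), a³ = Z·M/(N_A·ρ) = 4 × 171.8 / (6.022 × 10²³ × 16.40) = 6.958 × 10^-23 cm³, so a = 4.113 × 10^-8 cm = 0.4113 nm.
Atoms touch along the face diagonal, so √2·a = 4r, so r = 0.3536 × a = 0.145 nm.

0.145 nm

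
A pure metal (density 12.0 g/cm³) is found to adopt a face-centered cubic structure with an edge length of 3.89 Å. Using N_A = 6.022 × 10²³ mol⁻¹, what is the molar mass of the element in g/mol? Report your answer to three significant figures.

106 g/mol

An FCC cell has Z = 4 atoms; a = 3.890 × 10^-8 cm.
M = ρ·N_A·a³/Z = 12.0 × 6.022 × 10²³ × 5.886 × 10^-23 / 4 = 106 g/mol.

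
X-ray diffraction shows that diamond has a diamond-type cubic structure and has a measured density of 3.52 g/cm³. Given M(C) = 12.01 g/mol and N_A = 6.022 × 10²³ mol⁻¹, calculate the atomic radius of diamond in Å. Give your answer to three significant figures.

For a diamond cubic cell (Z = 8), a³ = Z·M/(N_A·ρ) = 8 × 12.01 / (6.022 × 10²³ × 3.520) = 4.533 × 10^-23 cm³, so a = 3.565 × 10^-8 cm = 3.565 Å.
Nearest neighbors lie along the body diagonal with √3·a = 8r, so r = 0.2165 × a = 0.772 Å.

0.772 Å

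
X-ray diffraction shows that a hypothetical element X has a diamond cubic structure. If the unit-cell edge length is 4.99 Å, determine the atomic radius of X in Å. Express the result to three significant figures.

In a diamond cubic lattice, nearest neighbors lie along the body diagonal with √3·a = 8r.
r = √3·a/8 = 1.7321 × 4.99 / 8 = 1.08 Å.

1.08 Å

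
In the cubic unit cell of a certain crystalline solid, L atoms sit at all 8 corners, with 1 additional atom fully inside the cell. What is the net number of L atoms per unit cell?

2

Corner atoms are shared by 8 cells (1/8 each), interior atoms are unshared.
Net atoms = 8 × 1/8 + 1 = 1 + 1 = 2.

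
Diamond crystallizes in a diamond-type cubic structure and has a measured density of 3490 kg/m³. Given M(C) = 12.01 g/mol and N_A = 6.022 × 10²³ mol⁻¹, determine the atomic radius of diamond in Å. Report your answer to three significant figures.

0.774 Å

For a diamond cubic cell (Z = 8), a³ = Z·M/(N_A·ρ) = 8 × 12.01 / (6.022 × 10²³ × 3.490) = 4.572 × 10^-23 cm³, so a = 3.576 × 10^-8 cm = 3.576 Å.
Nearest neighbors lie along the body diagonal with √3·a = 8r, so r = 0.2165 × a = 0.774 Å.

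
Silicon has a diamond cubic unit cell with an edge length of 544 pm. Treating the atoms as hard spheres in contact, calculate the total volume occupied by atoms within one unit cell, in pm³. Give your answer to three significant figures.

In a diamond cubic lattice nearest neighbors lie along the body diagonal with √3·a = 8r, so r = 0.2165a = 117.8 pm.
V_atoms = Z × (4/3)πr³ = 8 × (4/3)π × (117.8)³ = 5.48 × 10^7 pm³.

5.48 × 10^7 pm³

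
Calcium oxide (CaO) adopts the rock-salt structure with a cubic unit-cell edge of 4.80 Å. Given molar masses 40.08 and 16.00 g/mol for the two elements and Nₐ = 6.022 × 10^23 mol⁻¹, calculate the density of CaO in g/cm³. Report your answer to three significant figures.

The rock-salt structure contains Z = 4 formula units per cell; M(CaO) = 40.08 + 16.00 = 56.08 g/mol.
a³ = (4.800 × 10^-8 cm)³ = 1.106 × 10^-22 cm³.
ρ = 4 × 56.08 / (6.022 × 10²³ × 1.106 × 10^-22) = 3.368 g/cm³.

3.37 g/cm³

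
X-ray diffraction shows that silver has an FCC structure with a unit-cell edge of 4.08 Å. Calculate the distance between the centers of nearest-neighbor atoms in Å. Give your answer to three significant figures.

In an FCC structure, atoms touch along the face diagonal, so √2·a = 4r; the nearest-neighbor distance equals 2r = 0.7071·a.
d = 0.7071 × 4.08 = 2.88 Å.

2.88 Å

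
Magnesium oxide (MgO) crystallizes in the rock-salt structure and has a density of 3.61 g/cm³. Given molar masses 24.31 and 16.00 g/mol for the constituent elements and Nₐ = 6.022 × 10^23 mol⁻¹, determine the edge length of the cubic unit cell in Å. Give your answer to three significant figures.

4.20 Å

M(MgO) = 40.31 g/mol; Z = 4 formula units per cell.
a³ = Z·M/(N_A·ρ) = 4 × 40.31 / (6.022 × 10²³ × 3.61) = 7.417 × 10^-23 cm³, so a = 4.202 × 10^-8 cm = 4.20 Å.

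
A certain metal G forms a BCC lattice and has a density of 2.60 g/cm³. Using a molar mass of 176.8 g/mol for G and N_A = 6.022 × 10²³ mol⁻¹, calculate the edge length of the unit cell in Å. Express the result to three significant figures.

With Z = 2 atoms per BCC cell, a³ = Z·M/(N_A·ρ) = 2 × 176.8 / (6.022 × 10²³ × 2.600 g/cm³) = 2.258 × 10^-22 cm³.
a = (2.258 × 10^-22)^(1/3) = 6.090 × 10^-8 cm = 6.09 Å.

6.09 Å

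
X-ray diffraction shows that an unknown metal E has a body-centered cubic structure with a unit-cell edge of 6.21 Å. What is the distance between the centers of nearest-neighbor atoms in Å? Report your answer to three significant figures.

5.38 Å

In a BCC structure, atoms touch along the body diagonal, so √3·a = 4r; the nearest-neighbor distance equals 2r = 0.8660·a.
d = 0.8660 × 6.21 = 5.38 Å.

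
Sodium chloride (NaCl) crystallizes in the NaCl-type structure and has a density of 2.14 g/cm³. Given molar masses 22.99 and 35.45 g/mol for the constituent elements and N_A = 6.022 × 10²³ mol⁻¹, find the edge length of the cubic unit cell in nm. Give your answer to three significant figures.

0.566 nm

M(NaCl) = 58.44 g/mol; Z = 4 formula units per cell.
a³ = Z·M/(N_A·ρ) = 4 × 58.44 / (6.022 × 10²³ × 2.14) = 1.814 × 10^-22 cm³, so a = 5.661 × 10^-8 cm = 0.566 nm.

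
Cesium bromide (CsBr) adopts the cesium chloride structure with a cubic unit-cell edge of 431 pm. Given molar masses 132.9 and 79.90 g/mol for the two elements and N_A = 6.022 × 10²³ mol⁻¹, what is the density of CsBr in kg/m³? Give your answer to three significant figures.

The cesium chloride structure contains Z = 1 formula unit per cell; M(CsBr) = 132.9 + 79.90 = 212.8 g/mol.
a³ = (4.310 × 10^-8 cm)³ = 8.006 × 10^-23 cm³.
ρ = 1 × 212.8 / (6.022 × 10²³ × 8.006 × 10^-23) = 4.414 g/cm³ = 4410 kg/m³.

4410 kg/m³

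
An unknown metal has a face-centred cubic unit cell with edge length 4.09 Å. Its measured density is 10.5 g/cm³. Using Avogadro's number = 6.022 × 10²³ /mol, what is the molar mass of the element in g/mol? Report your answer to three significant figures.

An FCC cell has Z = 4 atoms; a = 4.090 × 10^-8 cm.
M = ρ·N_A·a³/Z = 10.5 × 6.022 × 10²³ × 6.842 × 10^-23 / 4 = 108 g/mol.

108 g/mol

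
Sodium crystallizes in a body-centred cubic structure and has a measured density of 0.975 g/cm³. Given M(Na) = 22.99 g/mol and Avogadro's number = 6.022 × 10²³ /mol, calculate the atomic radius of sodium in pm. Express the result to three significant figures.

185 pm

For a BCC cell (Z = 2), a³ = Z·M/(N_A·ρ) = 2 × 22.99 / (6.022 × 10²³ × 0.9750) = 7.831 × 10^-23 cm³, so a = 4.278 × 10^-8 cm = 427.8 pm.
Atoms touch along the body diagonal, so √3·a = 4r, so r = 0.4330 × a = 185 pm.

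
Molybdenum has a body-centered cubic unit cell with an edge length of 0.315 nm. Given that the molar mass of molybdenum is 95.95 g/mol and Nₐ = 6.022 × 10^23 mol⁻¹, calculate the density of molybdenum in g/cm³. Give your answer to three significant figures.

A BCC unit cell contains Z = 2 atoms.
Cell volume: a³ = (0.315 nm)³ = (3.150 × 10^-8 cm)³ = 3.126 × 10^-23 cm³.
ρ = Z·M/(N_A·a³) = 2 × 95.95 / (6.022 × 10²³ × 3.126 × 10^-23) = 10.20 g/cm³.

10.2 g/cm³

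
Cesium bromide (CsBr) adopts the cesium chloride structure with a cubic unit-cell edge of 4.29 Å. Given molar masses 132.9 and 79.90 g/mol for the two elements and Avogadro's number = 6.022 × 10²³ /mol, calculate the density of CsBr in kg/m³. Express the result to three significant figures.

The cesium chloride structure contains Z = 1 formula unit per cell; M(CsBr) = 132.9 + 79.90 = 212.8 g/mol.
a³ = (4.290 × 10^-8 cm)³ = 7.895 × 10^-23 cm³.
ρ = 1 × 212.8 / (6.022 × 10²³ × 7.895 × 10^-23) = 4.476 g/cm³ = 4480 kg/m³.

4480 kg/m³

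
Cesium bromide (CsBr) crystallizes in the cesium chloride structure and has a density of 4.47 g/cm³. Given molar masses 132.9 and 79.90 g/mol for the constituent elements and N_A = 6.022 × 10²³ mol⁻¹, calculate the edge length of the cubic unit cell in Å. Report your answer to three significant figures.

M(CsBr) = 212.8 g/mol; Z = 1 formula unit per cell.
a³ = Z·M/(N_A·ρ) = 1 × 212.8 / (6.022 × 10²³ × 4.47) = 7.905 × 10^-23 cm³, so a = 4.292 × 10^-8 cm = 4.29 Å.

4.29 Å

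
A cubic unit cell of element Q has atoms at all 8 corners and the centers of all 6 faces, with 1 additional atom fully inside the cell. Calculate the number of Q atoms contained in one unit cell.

Corner atoms are shared by 8 cells (1/8 each), face atoms by 2 (1/2 each), interior atoms are unshared.
Net atoms = 8 × 1/8 + 6 × 1/2 + 1 = 1 + 3 + 1 = 5.

5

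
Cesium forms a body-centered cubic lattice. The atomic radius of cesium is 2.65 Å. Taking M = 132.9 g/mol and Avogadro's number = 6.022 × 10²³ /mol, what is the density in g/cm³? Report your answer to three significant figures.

In a BCC lattice, atoms touch along the body diagonal, so √3·a = 4r, giving a = 6.120 Å = 6.120 × 10^-8 cm.
With Z = 2, ρ = Z·M/(N_A·a³) = 2 × 132.9 / (6.022 × 10²³ × 2.292 × 10^-22) = 1.926 g/cm³.

1.93 g/cm³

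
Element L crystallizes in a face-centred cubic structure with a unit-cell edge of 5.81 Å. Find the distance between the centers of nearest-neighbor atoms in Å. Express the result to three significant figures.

In an FCC structure, atoms touch along the face diagonal, so √2·a = 4r; the nearest-neighbor distance equals 2r = 0.7071·a.
d = 0.7071 × 5.81 = 4.11 Å.

4.11 Å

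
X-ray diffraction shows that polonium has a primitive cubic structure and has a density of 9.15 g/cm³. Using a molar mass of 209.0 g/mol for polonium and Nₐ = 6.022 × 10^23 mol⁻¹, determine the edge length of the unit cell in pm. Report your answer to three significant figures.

With Z = 1 atom per simple cubic cell, a³ = Z·M/(N_A·ρ) = 1 × 209.0 / (6.022 × 10²³ × 9.150 g/cm³) = 3.793 × 10^-23 cm³.
a = (3.793 × 10^-23)^(1/3) = 3.360 × 10^-8 cm = 336 pm.

336 pm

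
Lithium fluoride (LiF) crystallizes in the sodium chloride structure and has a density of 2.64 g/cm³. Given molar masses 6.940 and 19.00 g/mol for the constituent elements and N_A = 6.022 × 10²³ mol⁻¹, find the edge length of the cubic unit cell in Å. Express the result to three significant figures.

M(LiF) = 25.94 g/mol; Z = 4 formula units per cell.
a³ = Z·M/(N_A·ρ) = 4 × 25.94 / (6.022 × 10²³ × 2.64) = 6.527 × 10^-23 cm³, so a = 4.026 × 10^-8 cm = 4.03 Å.

4.03 Å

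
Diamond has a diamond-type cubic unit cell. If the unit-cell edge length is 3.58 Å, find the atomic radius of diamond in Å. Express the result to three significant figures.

In a diamond cubic lattice, nearest neighbors lie along the body diagonal with √3·a = 8r.
r = √3·a/8 = 1.7321 × 3.58 / 8 = 0.775 Å.

0.775 Å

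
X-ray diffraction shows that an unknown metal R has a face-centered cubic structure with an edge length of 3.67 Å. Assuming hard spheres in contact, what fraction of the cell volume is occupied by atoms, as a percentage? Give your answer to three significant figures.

74.0%

In an FCC lattice atoms touch along the face diagonal, so √2·a = 4r, so r = 0.3536a = 1.298 Å.
Packing fraction = Z·(4/3)πr³ / a³ = 4 × (4/3)π × (1.298)³ / (3.67)³ = 0.7405 = 74.0%.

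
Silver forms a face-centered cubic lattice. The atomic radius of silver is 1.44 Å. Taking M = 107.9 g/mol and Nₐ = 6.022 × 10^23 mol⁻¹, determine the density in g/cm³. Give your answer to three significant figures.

10.6 g/cm³

In an FCC lattice, atoms touch along the face diagonal, so √2·a = 4r, giving a = 4.073 Å = 4.073 × 10^-8 cm.
With Z = 4, ρ = Z·M/(N_A·a³) = 4 × 107.9 / (6.022 × 10²³ × 6.757 × 10^-23) = 10.61 g/cm³.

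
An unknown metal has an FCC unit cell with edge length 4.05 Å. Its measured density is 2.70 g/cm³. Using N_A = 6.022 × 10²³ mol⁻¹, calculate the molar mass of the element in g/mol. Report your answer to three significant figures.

27.0 g/mol

An FCC cell has Z = 4 atoms; a = 4.050 × 10^-8 cm.
M = ρ·N_A·a³/Z = 2.70 × 6.022 × 10²³ × 6.643 × 10^-23 / 4 = 27.0 g/mol.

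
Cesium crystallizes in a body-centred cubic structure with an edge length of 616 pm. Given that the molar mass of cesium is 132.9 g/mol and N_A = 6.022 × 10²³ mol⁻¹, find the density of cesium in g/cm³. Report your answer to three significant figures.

A BCC unit cell contains Z = 2 atoms.
Cell volume: a³ = (616 pm)³ = (6.160 × 10^-8 cm)³ = 2.337 × 10^-22 cm³.
ρ = Z·M/(N_A·a³) = 2 × 132.9 / (6.022 × 10²³ × 2.337 × 10^-22) = 1.888 g/cm³.

1.89 g/cm³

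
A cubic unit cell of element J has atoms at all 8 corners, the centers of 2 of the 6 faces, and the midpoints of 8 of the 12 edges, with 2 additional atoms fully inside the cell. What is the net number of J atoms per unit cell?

6

Corner atoms are shared by 8 cells (1/8 each), face atoms by 2 (1/2 each), edge atoms by 4 (1/4 each), interior atoms are unshared.
Net atoms = 8 × 1/8 + 2 × 1/2 + 8 × 1/4 + 2 = 1 + 1 + 2 + 2 = 6.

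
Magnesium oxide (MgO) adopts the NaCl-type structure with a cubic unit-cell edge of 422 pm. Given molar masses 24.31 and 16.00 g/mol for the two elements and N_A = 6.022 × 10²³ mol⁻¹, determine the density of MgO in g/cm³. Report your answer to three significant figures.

3.56 g/cm³

The NaCl-type structure contains Z = 4 formula units per cell; M(MgO) = 24.31 + 16.00 = 40.31 g/mol.
a³ = (4.220 × 10^-8 cm)³ = 7.515 × 10^-23 cm³.
ρ = 4 × 40.31 / (6.022 × 10²³ × 7.515 × 10^-23) = 3.563 g/cm³.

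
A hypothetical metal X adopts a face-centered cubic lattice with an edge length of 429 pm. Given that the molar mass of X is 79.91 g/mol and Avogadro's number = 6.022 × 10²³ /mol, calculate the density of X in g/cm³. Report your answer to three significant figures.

6.72 g/cm³

An FCC unit cell contains Z = 4 atoms.
Cell volume: a³ = (429 pm)³ = (4.290 × 10^-8 cm)³ = 7.895 × 10^-23 cm³.
ρ = Z·M/(N_A·a³) = 4 × 79.91 / (6.022 × 10²³ × 7.895 × 10^-23) = 6.723 g/cm³.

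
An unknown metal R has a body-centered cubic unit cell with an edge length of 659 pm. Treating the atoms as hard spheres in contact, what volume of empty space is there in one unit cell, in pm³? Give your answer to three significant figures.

In a BCC lattice atoms touch along the body diagonal, so √3·a = 4r, so r = 0.4330a = 285.4 pm.
V_cell = a³ = 2.862 × 10^8 pm³; V_atoms = 2 × (4/3)πr³ = 1.947 × 10^8 pm³.
Empty space = 2.862 × 10^8 − 1.947 × 10^8 = 9.15 × 10^7 pm³.

9.15 × 10^7 pm³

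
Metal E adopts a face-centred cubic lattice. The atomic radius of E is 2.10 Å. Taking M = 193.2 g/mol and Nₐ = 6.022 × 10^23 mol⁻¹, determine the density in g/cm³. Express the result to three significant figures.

In an FCC lattice, atoms touch along the face diagonal, so √2·a = 4r, giving a = 5.940 Å = 5.940 × 10^-8 cm.
With Z = 4, ρ = Z·M/(N_A·a³) = 4 × 193.2 / (6.022 × 10²³ × 2.096 × 10^-22) = 6.124 g/cm³.

6.12 g/cm³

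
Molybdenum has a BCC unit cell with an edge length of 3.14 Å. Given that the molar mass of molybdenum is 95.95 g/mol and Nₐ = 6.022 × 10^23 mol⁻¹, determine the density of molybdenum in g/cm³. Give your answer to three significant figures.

A BCC unit cell contains Z = 2 atoms.
Cell volume: a³ = (3.14 Å)³ = (3.140 × 10^-8 cm)³ = 3.096 × 10^-23 cm³.
ρ = Z·M/(N_A·a³) = 2 × 95.95 / (6.022 × 10²³ × 3.096 × 10^-23) = 10.29 g/cm³.

10.3 g/cm³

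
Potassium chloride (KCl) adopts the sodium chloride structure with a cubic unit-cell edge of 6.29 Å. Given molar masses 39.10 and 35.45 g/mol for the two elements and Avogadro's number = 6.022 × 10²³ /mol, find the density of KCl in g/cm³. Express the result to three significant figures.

1.99 g/cm³

The sodium chloride structure contains Z = 4 formula units per cell; M(KCl) = 39.10 + 35.45 = 74.55 g/mol.
a³ = (6.290 × 10^-8 cm)³ = 2.489 × 10^-22 cm³.
ρ = 4 × 74.55 / (6.022 × 10²³ × 2.489 × 10^-22) = 1.990 g/cm³.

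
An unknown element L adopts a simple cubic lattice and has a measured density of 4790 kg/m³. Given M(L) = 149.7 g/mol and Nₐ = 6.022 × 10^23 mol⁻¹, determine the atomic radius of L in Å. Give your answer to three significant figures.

For a simple cubic cell (Z = 1), a³ = Z·M/(N_A·ρ) = 1 × 149.7 / (6.022 × 10²³ × 4.790) = 5.190 × 10^-23 cm³, so a = 3.730 × 10^-8 cm = 3.730 Å.
Atoms touch along the cell edge, so a = 2r, so r = 0.5000 × a = 1.87 Å.

1.87 Å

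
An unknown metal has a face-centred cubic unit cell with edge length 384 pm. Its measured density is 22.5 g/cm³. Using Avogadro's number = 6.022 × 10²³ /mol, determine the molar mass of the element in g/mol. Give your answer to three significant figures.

An FCC cell has Z = 4 atoms; a = 3.840 × 10^-8 cm.
M = ρ·N_A·a³/Z = 22.5 × 6.022 × 10²³ × 5.662 × 10^-23 / 4 = 192 g/mol.

192 g/mol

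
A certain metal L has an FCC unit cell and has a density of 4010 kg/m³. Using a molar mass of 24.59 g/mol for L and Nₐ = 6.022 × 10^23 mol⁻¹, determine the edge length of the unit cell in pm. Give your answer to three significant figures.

With Z = 4 atoms per FCC cell, a³ = Z·M/(N_A·ρ) = 4 × 24.59 / (6.022 × 10²³ × 4.010 g/cm³) = 4.073 × 10^-23 cm³.
a = (4.073 × 10^-23)^(1/3) = 3.441 × 10^-8 cm = 344 pm.

344 pm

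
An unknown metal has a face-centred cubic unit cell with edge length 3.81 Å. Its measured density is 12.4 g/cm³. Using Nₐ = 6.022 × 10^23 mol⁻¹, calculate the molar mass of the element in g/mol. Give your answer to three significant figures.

103 g/mol

An FCC cell has Z = 4 atoms; a = 3.810 × 10^-8 cm.
M = ρ·N_A·a³/Z = 12.4 × 6.022 × 10²³ × 5.531 × 10^-23 / 4 = 103 g/mol.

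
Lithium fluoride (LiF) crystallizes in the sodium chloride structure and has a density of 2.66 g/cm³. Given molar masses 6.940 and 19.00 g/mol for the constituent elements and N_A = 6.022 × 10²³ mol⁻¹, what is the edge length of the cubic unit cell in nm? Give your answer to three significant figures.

0.402 nm

M(LiF) = 25.94 g/mol; Z = 4 formula units per cell.
a³ = Z·M/(N_A·ρ) = 4 × 25.94 / (6.022 × 10²³ × 2.66) = 6.478 × 10^-23 cm³, so a = 4.016 × 10^-8 cm = 0.402 nm.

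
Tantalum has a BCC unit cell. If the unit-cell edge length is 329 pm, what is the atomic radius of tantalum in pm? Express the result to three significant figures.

142 pm

In a BCC lattice, atoms touch along the body diagonal, so √3·a = 4r.
r = √3·a/4 = 1.7321 × 329 / 4 = 142 pm.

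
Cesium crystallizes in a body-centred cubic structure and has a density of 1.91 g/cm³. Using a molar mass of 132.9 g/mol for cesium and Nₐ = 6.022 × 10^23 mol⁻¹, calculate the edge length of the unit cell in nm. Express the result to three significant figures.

0.614 nm

With Z = 2 atoms per BCC cell, a³ = Z·M/(N_A·ρ) = 2 × 132.9 / (6.022 × 10²³ × 1.910 g/cm³) = 2.311 × 10^-22 cm³.
a = (2.311 × 10^-22)^(1/3) = 6.137 × 10^-8 cm = 0.614 nm.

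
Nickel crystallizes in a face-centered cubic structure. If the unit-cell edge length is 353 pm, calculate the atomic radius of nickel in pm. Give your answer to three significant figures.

In an FCC lattice, atoms touch along the face diagonal, so √2·a = 4r.
r = √2·a/4 = 1.4142 × 353 / 4 = 125 pm.

125 pm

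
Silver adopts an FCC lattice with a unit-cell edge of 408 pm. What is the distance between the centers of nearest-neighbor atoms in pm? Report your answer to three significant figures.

288 pm

In an FCC structure, atoms touch along the face diagonal, so √2·a = 4r; the nearest-neighbor distance equals 2r = 0.7071·a.
d = 0.7071 × 408 = 288 pm.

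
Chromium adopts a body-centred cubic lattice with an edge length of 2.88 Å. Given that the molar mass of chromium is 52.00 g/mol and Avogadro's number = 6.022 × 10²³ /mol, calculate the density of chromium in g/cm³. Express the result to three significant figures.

7.23 g/cm³

A BCC unit cell contains Z = 2 atoms.
Cell volume: a³ = (2.88 Å)³ = (2.880 × 10^-8 cm)³ = 2.389 × 10^-23 cm³.
ρ = Z·M/(N_A·a³) = 2 × 52.00 / (6.022 × 10²³ × 2.389 × 10^-23) = 7.230 g/cm³.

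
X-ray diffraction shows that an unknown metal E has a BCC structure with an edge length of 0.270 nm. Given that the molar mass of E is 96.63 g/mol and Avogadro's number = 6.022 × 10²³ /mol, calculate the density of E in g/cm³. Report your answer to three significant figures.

A BCC unit cell contains Z = 2 atoms.
Cell volume: a³ = (0.270 nm)³ = (2.700 × 10^-8 cm)³ = 1.968 × 10^-23 cm³.
ρ = Z·M/(N_A·a³) = 2 × 96.63 / (6.022 × 10²³ × 1.968 × 10^-23) = 16.30 g/cm³.

16.3 g/cm³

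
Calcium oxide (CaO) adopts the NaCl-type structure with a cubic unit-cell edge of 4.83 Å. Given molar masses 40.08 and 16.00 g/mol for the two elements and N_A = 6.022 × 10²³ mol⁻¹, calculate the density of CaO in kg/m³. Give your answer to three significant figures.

The NaCl-type structure contains Z = 4 formula units per cell; M(CaO) = 40.08 + 16.00 = 56.08 g/mol.
a³ = (4.830 × 10^-8 cm)³ = 1.127 × 10^-22 cm³.
ρ = 4 × 56.08 / (6.022 × 10²³ × 1.127 × 10^-22) = 3.306 g/cm³ = 3310 kg/m³.

3310 kg/m³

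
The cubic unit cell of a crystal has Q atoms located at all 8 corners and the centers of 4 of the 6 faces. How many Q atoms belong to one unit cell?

Corner atoms are shared by 8 cells (1/8 each), face atoms by 2 (1/2 each).
Net atoms = 8 × 1/8 + 4 × 1/2 = 1 + 2 = 3.

3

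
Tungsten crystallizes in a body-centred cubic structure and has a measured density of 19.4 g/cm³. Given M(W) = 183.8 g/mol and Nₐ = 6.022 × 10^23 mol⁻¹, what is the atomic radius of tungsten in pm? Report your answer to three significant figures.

137 pm

For a BCC cell (Z = 2), a³ = Z·M/(N_A·ρ) = 2 × 183.8 / (6.022 × 10²³ × 19.40) = 3.147 × 10^-23 cm³, so a = 3.157 × 10^-8 cm = 315.7 pm.
Atoms touch along the body diagonal, so √3·a = 4r, so r = 0.4330 × a = 137 pm.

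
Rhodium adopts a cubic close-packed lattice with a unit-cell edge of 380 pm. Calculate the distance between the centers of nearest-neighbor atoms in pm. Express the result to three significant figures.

In an FCC structure, atoms touch along the face diagonal, so √2·a = 4r; the nearest-neighbor distance equals 2r = 0.7071·a.
d = 0.7071 × 380 = 269 pm.

269 pm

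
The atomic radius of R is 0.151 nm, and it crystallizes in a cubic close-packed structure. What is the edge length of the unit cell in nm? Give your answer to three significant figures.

0.427 nm

In an FCC lattice, atoms touch along the face diagonal, so √2·a = 4r.
a = 4r/√2 = 4 × 0.151 / 1.4142 = 0.427 nm.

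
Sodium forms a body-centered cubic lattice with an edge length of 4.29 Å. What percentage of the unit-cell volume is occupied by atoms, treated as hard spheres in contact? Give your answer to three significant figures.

68.0%

In a BCC lattice atoms touch along the body diagonal, so √3·a = 4r, so r = 0.4330a = 1.858 Å.
Packing fraction = Z·(4/3)πr³ / a³ = 2 × (4/3)π × (1.858)³ / (4.29)³ = 0.6802 = 68.0%.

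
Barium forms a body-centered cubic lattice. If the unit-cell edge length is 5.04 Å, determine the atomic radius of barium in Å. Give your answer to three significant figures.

2.18 Å

In a BCC lattice, atoms touch along the body diagonal, so √3·a = 4r.
r = √3·a/4 = 1.7321 × 5.04 / 4 = 2.18 Å.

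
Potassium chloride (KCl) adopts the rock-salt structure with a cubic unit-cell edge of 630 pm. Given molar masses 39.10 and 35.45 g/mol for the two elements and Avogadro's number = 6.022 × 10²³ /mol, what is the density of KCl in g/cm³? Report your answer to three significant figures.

1.98 g/cm³

The rock-salt structure contains Z = 4 formula units per cell; M(KCl) = 39.10 + 35.45 = 74.55 g/mol.
a³ = (6.300 × 10^-8 cm)³ = 2.500 × 10^-22 cm³.
ρ = 4 × 74.55 / (6.022 × 10²³ × 2.500 × 10^-22) = 1.980 g/cm³.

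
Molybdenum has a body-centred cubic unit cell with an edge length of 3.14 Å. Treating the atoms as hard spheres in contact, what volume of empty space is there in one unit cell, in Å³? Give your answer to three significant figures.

In a BCC lattice atoms touch along the body diagonal, so √3·a = 4r, so r = 0.4330a = 1.360 Å.
V_cell = a³ = 30.96 Å³; V_atoms = 2 × (4/3)πr³ = 21.06 Å³.
Empty space = 30.96 − 21.06 = 9.90 Å³.

9.90 Å³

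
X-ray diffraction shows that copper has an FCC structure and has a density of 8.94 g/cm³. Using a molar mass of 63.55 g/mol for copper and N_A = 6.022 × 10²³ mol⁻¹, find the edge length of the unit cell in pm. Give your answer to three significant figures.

361 pm

With Z = 4 atoms per FCC cell, a³ = Z·M/(N_A·ρ) = 4 × 63.55 / (6.022 × 10²³ × 8.940 g/cm³) = 4.722 × 10^-23 cm³.
a = (4.722 × 10^-23)^(1/3) = 3.614 × 10^-8 cm = 361 pm.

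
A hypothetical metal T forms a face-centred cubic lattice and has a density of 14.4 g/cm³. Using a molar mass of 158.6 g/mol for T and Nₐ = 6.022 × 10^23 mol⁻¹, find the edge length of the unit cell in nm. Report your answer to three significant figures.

0.418 nm

With Z = 4 atoms per FCC cell, a³ = Z·M/(N_A·ρ) = 4 × 158.6 / (6.022 × 10²³ × 14.40 g/cm³) = 7.316 × 10^-23 cm³.
a = (7.316 × 10^-23)^(1/3) = 4.182 × 10^-8 cm = 0.418 nm.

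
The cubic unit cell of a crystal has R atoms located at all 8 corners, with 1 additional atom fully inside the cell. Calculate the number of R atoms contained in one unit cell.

Corner atoms are shared by 8 cells (1/8 each), interior atoms are unshared.
Net atoms = 8 × 1/8 + 1 = 1 + 1 = 2.

2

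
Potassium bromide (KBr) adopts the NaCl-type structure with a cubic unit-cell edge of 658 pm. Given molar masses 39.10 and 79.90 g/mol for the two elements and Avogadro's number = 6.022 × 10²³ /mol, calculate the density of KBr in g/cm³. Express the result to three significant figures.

2.77 g/cm³

The NaCl-type structure contains Z = 4 formula units per cell; M(KBr) = 39.10 + 79.90 = 119.0 g/mol.
a³ = (6.580 × 10^-8 cm)³ = 2.849 × 10^-22 cm³.
ρ = 4 × 119.0 / (6.022 × 10²³ × 2.849 × 10^-22) = 2.775 g/cm³.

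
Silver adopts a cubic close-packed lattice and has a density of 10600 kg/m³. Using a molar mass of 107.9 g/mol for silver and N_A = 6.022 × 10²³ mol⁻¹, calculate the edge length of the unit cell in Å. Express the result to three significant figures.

With Z = 4 atoms per FCC cell, a³ = Z·M/(N_A·ρ) = 4 × 107.9 / (6.022 × 10²³ × 10.60 g/cm³) = 6.761 × 10^-23 cm³.
a = (6.761 × 10^-23)^(1/3) = 4.074 × 10^-8 cm = 4.07 Å.

4.07 Å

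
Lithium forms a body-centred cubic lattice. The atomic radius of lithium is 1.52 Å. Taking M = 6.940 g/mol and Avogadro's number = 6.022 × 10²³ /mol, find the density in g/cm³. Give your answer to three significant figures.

0.533 g/cm³

In a BCC lattice, atoms touch along the body diagonal, so √3·a = 4r, giving a = 3.510 Å = 3.510 × 10^-8 cm.
With Z = 2, ρ = Z·M/(N_A·a³) = 2 × 6.940 / (6.022 × 10²³ × 4.325 × 10^-23) = 0.5329 g/cm³.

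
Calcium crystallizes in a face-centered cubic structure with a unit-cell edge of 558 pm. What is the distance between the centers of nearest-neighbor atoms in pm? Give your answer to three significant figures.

395 pm

In an FCC structure, atoms touch along the face diagonal, so √2·a = 4r; the nearest-neighbor distance equals 2r = 0.7071·a.
d = 0.7071 × 558 = 395 pm.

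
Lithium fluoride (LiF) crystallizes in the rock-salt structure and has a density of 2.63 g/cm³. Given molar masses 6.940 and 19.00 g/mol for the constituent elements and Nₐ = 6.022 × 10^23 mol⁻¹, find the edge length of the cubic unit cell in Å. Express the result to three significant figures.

4.03 Å

M(LiF) = 25.94 g/mol; Z = 4 formula units per cell.
a³ = Z·M/(N_A·ρ) = 4 × 25.94 / (6.022 × 10²³ × 2.63) = 6.551 × 10^-23 cm³, so a = 4.031 × 10^-8 cm = 4.03 Å.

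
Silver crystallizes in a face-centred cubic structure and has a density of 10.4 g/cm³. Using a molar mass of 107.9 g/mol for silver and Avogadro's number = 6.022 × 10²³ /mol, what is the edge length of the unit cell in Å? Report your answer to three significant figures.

4.10 Å

With Z = 4 atoms per FCC cell, a³ = Z·M/(N_A·ρ) = 4 × 107.9 / (6.022 × 10²³ × 10.40 g/cm³) = 6.891 × 10^-23 cm³.
a = (6.891 × 10^-23)^(1/3) = 4.100 × 10^-8 cm = 4.10 Å.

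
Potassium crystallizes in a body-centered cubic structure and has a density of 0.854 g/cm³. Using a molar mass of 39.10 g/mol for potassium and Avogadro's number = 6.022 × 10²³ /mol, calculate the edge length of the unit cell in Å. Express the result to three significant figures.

With Z = 2 atoms per BCC cell, a³ = Z·M/(N_A·ρ) = 2 × 39.10 / (6.022 × 10²³ × 0.8540 g/cm³) = 1.521 × 10^-22 cm³.
a = (1.521 × 10^-22)^(1/3) = 5.337 × 10^-8 cm = 5.34 Å.

5.34 Å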